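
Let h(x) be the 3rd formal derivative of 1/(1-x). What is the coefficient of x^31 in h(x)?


Differentiating 3 times: d^3/dx^3 [1/(1-x)] = 3!/(1-x)^4.
The expansion 1/(1-x)^4 = sum_{k>=0} C(k+3, 3) x^k, so the coefficient of x^n in 3!/(1-x)^4 is 3! * C(n+3, 3).
For n = 31: 6 * C(34, 3) = 6 * 5984 = 35904

35904


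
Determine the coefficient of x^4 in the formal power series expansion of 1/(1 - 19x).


The geometric series identity gives 1/(1 - c x) = sum_{k>=0} c^k x^k, so the coefficient of x^k is c^k.
Here c = 19 and k = 4.
Computing: 19^4 = 130321

130321


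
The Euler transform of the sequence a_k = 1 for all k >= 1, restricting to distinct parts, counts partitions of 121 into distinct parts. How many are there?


Partitions of 121 into distinct parts can be computed via generating function.
Product (1+x)(1+x^2)(1+x^3)...
The coefficient of x^121 = 2368800

2368800


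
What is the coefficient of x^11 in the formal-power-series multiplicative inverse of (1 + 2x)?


The inverse is 1/(1 + 2x). Apply the geometric identity 1/(1 - y) = sum_{k>=0} y^k with y = -2x:
1/(1 + 2x) = sum_{k>=0} (-2)^k x^k.
So the coefficient of x^11 is (-2)^11 = -2048.

-2048


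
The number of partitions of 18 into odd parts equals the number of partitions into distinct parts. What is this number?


Computing partitions of 18 into odd parts (1, 3, 5, ...):
Using the generating function prod_{k>=0} 1/(1-x^(2k+1)),
the count is 46

46


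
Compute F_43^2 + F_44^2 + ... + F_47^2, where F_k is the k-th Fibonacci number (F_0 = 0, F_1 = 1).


There is a standard identity sum_{k=0}^{N} F_k^2 = F_N * F_{N+1} (proved inductively from the telescoping relation F_k^2 = F_k F_{k+1} - F_{k-1} F_k). Then
sum_{k=43}^{47} F_k^2 = F_47 F_48 - F_42 F_43.
Computing: F_47 = 2971215073, F_48 = 4807526976, F_42 = 267914296, F_43 = 433494437.
Sum = 2971215073 * 4807526976 - 267914296 * 433494437 = 14168057258036537896.

14168057258036537896


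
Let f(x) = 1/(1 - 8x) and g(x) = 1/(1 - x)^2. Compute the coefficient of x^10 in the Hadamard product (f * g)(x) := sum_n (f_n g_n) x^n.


f has coefficients f_k = 8^k. For g = 1/(1 - x)^2 the coefficient is g_k = C(k + 1, 1) = k + 1. The Hadamard coefficient is (f * g)_k = 8^k * (k + 1).
For k = 10: 8^10 * 11 = 1073741824 * 11 = 11811160064.

11811160064


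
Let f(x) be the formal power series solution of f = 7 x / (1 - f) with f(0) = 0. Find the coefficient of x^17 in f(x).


Apply Lagrange inversion: f = 7 x * phi(f) with phi(t) = 1/(1 - t), so
[x^n] f = 7^n * (1/n) [t^(n-1)] phi(t)^n = 7^n * (1/n) [t^(n-1)] (1 - t)^(-n) = 7^n * (1/n) C(2n - 2, n - 1) = 7^n * C_{n-1}.
For n = 17: C_16 = C(32, 16) / 17 = 601080390/17 = 35357670.
With the 7^17 = 232630513987207 factor, the coefficient is 232630513987207 * 35357670 = 8225272945490049327690.

8225272945490049327690


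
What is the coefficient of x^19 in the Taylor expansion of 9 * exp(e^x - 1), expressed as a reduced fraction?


exp(e^x - 1) = sum_{k>=0} Bell_k x^k / k!, where Bell_k is the k-th Bell number.
So the coefficient of x^19 is 9 * Bell_19 / 19!.
Computing: Bell_19 = 5832742205057 and 19! = 121645100408832000, giving
9 * 5832742205057/121645100408832000 = 5832742205057/13516122267648000.

5832742205057/13516122267648000


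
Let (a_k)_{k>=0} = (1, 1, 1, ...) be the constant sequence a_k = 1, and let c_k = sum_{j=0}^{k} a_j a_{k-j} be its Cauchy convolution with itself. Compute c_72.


Since a_j = 1 for all j >= 0, the convolution sum becomes
c_k = sum_{j=0}^{k} 1 * 1 = 1 * (k + 1).
Equivalently, the generating function of (a_k) is 1/(1 - x) and its square is 1/(1 - x)^2 = sum_{k>=0} 1(k + 1) x^k.
For k = 72: 1 * 73 = 73.

73


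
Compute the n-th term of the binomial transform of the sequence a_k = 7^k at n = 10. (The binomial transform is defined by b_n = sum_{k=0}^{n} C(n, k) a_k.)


With a_k = 7^k, b_n = sum_{k=0}^{n} C(n, k) 7^k = (1 + 7)^n by the binomial theorem.
For n = 10: (1 + 7)^10 = 8^10 = 1073741824.

1073741824


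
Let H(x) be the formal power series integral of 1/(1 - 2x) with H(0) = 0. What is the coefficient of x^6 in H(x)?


1/(1 - 2x) = sum_{k>=0} 2^k x^k. Integrating termwise with H(0) = 0:
H(x) = sum_{k>=0} 2^k x^(k+1) / (k+1) = sum_{m>=1} 2^(m-1) x^m / m.
For m = 6: 2^5/6 = 32/6 = 16/3.

16/3


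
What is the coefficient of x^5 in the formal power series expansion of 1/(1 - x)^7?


The expansion 1/(1 - x)^r = sum_{k>=0} C(k + r - 1, r - 1) x^k follows from the multiset / negative-binomial theorem (or from repeated differentiation of the geometric series).
For r = 7 and k = 5:
C(11, 6) = 39916800 / (720 * 120) = 462.

462


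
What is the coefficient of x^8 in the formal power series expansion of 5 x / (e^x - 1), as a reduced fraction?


The exponential generating function for Bernoulli numbers is
x / (e^x - 1) = sum_{k>=0} B_k x^k / k!.
So the coefficient of x^8 in 5 x / (e^x - 1) is 5 B_8 / 8!.
Computing: B_8 = -1/30, 8! = 40320, giving
5 * -1/30 / 40320 = -1/241920.

-1/241920


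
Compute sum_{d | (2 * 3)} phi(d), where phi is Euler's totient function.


First, 2 * 3 = 6. One classical identity is sum_{d | n} phi(d) = n (each k in [1, n] has a unique gcd with n, and among the k's with gcd(k, n) = n/d there are phi(d) of them). So the sum equals 6. We also verify directly:
Divisors of 6: 1, 2, 3, 6.
phi values: 1, 1, 2, 2.
Sum = 6.

6


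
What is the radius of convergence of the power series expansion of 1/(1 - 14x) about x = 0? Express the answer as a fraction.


Expanding 1/(1 - 14x) = sum_{k>=0} 14^k x^k, the series converges when |14x| < 1, i.e., |x| < 1/14.
So the radius of convergence is 1/14 = 1/14.

1/14


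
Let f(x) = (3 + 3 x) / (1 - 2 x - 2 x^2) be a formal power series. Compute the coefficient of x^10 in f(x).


Write f(x) = sum_{k>=0} a_k x^k. Multiplying both sides by 1 - 2 x - 2 x^2 gives
(1 - 2 x - 2 x^2) sum_{k>=0} a_k x^k = 3 + 3 x.
Matching coefficients:
 x^0: a_0 = 3
 x^1: a_1 - 2 a_0 = 3  =>  a_1 = 2*3 + 3 = 9
 x^k (k >= 2): a_k = 2 a_{k-1} + 2 a_{k-2}.
Iterating: a_2 = 24, a_3 = 66, a_4 = 180, a_5 = 492, a_6 = 1344, a_7 = 3672, a_8 = 10032, a_9 = 27408, a_10 = 74880.
So the coefficient of x^10 is 74880.

74880


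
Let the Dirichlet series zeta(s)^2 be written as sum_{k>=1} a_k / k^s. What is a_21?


The Dirichlet convolution of the constant function 1 with itself gives (1 * 1)(k) = sum_{d | k} 1 = d(k), the number of positive divisors of k.
Since zeta(s) = sum_{k>=1} 1/k^s, we have zeta(s)^2 = sum_{k>=1} d(k)/k^s, so a_k = d(k).
For k = 21: the divisors are 1, 3, 7, 21.
Count = 4.

4


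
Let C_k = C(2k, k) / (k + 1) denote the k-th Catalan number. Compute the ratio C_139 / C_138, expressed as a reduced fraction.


Using C_k = (2k)! / (k! (k+1)!), the ratio C_{k+1}/C_k simplifies to
C_{k+1}/C_k = [(2k+2)! / ((k+1)! (k+2)!)] * [k! (k+1)! / (2k)!]
 = (2k+2)(2k+1) / ((k+1)(k+2)) = 2(2k+1) / (k+2).
For k = 138: 2(2*138 + 1) / (138 + 2) = 554/140 = 277/70.

277/70


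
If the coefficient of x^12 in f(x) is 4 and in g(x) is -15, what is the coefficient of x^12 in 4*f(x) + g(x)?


Scalar multiplication scales coefficients: 4 * 4 = 16.
Then add the g coefficient: 16 + -15
= 1

1


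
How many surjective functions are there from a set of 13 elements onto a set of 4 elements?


By inclusion-exclusion on which target elements are missed, the number of surjections from an n-set onto a k-set is
surj(n, k) = sum_{j=0}^{k} (-1)^j C(k, j) (k - j)^n.
Equivalently surj(n, k) = k! * S(n, k), where S(n, k) is the Stirling number of the second kind.
For n = 13, k = 4:
S(13, 4) = 2532530, so
surj = 4! * 2532530 = 24 * 2532530 = 60780720.

60780720


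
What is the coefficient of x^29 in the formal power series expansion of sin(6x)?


The Maclaurin series is sin(t) = sum_{k>=0} (-1)^k t^(2k+1) / (2k+1)!, so substituting t = 6x, only odd powers of x are nonzero, with coefficient of x^(2k+1) equal to (-1)^k 6^(2k+1) / (2k+1)!.
Write 29 = 2*14 + 1, giving the coefficient (-1)^14 * 6^29 / 29! = 36845653286788892983296/8841761993739701954543616000000 = 688747536/165277074603265625.

688747536/165277074603265625


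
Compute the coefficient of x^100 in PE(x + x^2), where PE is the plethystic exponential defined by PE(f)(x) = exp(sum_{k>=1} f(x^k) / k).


With f(x) = x + x^2, the exponent is sum_{k>=1} (x^k + x^(2k)) / k = -ln(1 - x) - ln(1 - x^2). Exponentiating:
PE(x + x^2) = 1 / ((1 - x)(1 - x^2)).
This is the generating function for partitions of n into parts of size 1 or 2. The number of 2's can be any j in 0..50, and the rest are 1's, so
[x^100] = floor(100/2) + 1 = 51.

51


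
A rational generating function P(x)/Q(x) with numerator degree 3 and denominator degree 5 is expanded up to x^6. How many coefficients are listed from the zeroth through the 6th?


Expanding up to x^6 gives the coefficients for x^0, x^1, ..., x^6.
That is 6 + 1 = 7 coefficients in total.

7


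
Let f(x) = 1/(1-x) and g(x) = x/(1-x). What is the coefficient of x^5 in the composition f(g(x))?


First simplify the composition: f(g(x)) = 1/(1 - x/(1-x)) = (1-x)/((1-x) - x) = (1-x)/(1-2x).
Now extract the coefficient. Write (1-x)/(1-2x) = 1/(1-2x) - x/(1-2x).
The coefficient of x^n in 1/(1-2x) is 2^n, and in x/(1-2x) is 2^(n-1) (for n >= 1).
So the coefficient of x^5 is 2^5 - 2^4 = 32 - 16 = 16.

16


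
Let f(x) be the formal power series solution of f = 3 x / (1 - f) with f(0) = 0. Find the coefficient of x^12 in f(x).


Apply Lagrange inversion: f = 3 x * phi(f) with phi(t) = 1/(1 - t), so
[x^n] f = 3^n * (1/n) [t^(n-1)] phi(t)^n = 3^n * (1/n) [t^(n-1)] (1 - t)^(-n) = 3^n * (1/n) C(2n - 2, n - 1) = 3^n * C_{n-1}.
For n = 12: C_11 = C(22, 11) / 12 = 705432/12 = 58786.
With the 3^12 = 531441 factor, the coefficient is 531441 * 58786 = 31241290626.

31241290626


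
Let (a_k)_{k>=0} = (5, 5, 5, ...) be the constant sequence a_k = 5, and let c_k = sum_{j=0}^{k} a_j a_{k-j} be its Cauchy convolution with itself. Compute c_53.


Since a_j = 5 for all j >= 0, the convolution sum becomes
c_k = sum_{j=0}^{k} 5 * 5 = 25 * (k + 1).
Equivalently, the generating function of (a_k) is 5/(1 - x) and its square is 25/(1 - x)^2 = sum_{k>=0} 25(k + 1) x^k.
For k = 53: 25 * 54 = 1350.

1350


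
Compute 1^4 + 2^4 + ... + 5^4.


This power sum has a closed form given by Faulhaber's formula
sum_{k=1}^{m} k^p = (1 / (p + 1)) * sum_{j=0}^{p} C(p + 1, j) B_j m^(p + 1 - j),
but for small m direct computation is fastest:
1 + 16 + 81 + 256 + 625 = 979.

979


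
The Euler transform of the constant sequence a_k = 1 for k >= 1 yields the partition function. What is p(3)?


The Euler transform converts the sequence a_k = 1 into the number of integer partitions.
Using the recurrence or dynamic programming:
p(3) = 3

3


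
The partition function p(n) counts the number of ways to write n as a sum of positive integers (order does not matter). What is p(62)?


Using the generating function prod_{k>=1} 1/(1-x^k), we compute p(62).
By dynamic programming over parts 1 through 62:
p(62) = 1300156

1300156


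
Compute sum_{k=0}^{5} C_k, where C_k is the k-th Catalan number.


C_0 through C_5: 1, 1, 2, 5, 14, 42
Sum = 1 + 1 + 2 + 5 + 14 + 42
= 65

65


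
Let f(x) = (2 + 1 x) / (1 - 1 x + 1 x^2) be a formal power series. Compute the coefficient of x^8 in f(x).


Write f(x) = sum_{k>=0} a_k x^k. Multiplying both sides by 1 - 1 x + 1 x^2 gives
(1 - 1 x + 1 x^2) sum_{k>=0} a_k x^k = 2 + 1 x.
Matching coefficients:
 x^0: a_0 = 2
 x^1: a_1 - 1 a_0 = 1  =>  a_1 = 1*2 + 1 = 3
 x^k (k >= 2): a_k = 1 a_{k-1} - 1 a_{k-2}.
Iterating: a_2 = 1, a_3 = -2, a_4 = -3, a_5 = -1, a_6 = 2, a_7 = 3, a_8 = 1.
So the coefficient of x^8 is 1.

1


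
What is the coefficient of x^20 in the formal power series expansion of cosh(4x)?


The Maclaurin series is cosh(t) = sum_{m>=0} t^(2m) / (2m)!, so substituting t = 4x, only even powers of x are nonzero, with coefficient of x^(2m) equal to 4^(2m) / (2m)!.
For x^20 the coefficient is 4^20/20! = 1099511627776/2432902008176640000 = 4194304/9280784638125.

4194304/9280784638125


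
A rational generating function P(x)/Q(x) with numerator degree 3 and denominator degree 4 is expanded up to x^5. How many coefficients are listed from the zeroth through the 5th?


Expanding up to x^5 gives the coefficients for x^0, x^1, ..., x^5.
That is 5 + 1 = 6 coefficients in total.

6


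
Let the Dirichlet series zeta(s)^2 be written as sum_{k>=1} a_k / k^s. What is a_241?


The Dirichlet convolution of the constant function 1 with itself gives (1 * 1)(k) = sum_{d | k} 1 = d(k), the number of positive divisors of k.
Since zeta(s) = sum_{k>=1} 1/k^s, we have zeta(s)^2 = sum_{k>=1} d(k)/k^s, so a_k = d(k).
For k = 241: the divisors are 1, 241.
Count = 2.

2


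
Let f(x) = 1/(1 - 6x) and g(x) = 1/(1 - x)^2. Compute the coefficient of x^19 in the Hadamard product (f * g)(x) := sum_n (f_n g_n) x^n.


f has coefficients f_k = 6^k. For g = 1/(1 - x)^2 the coefficient is g_k = C(k + 1, 1) = k + 1. The Hadamard coefficient is (f * g)_k = 6^k * (k + 1).
For k = 19: 6^19 * 20 = 609359740010496 * 20 = 12187194800209920.

12187194800209920


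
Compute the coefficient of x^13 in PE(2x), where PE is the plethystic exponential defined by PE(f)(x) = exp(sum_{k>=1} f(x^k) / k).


With f(x) = 2x, the exponent is sum_{k>=1} 2 x^k / k = 2 * (-ln(1 - x)). Exponentiating:
PE(2x) = exp(-2 ln(1 - x)) = 1/(1 - x)^2.
By the negative binomial expansion, [x^n] 1/(1 - x)^2 = C(n + 1, 1).
For n = 13: C(14, 1) = 14.

14


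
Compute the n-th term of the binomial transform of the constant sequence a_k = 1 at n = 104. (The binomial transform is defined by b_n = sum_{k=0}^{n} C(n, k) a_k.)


With a_k = 1 for all k, b_n = sum_{k=0}^{n} C(n, k) = 2^n by the binomial theorem.
For n = 104: 2^104 = 20282409603651670423947251286016.

20282409603651670423947251286016


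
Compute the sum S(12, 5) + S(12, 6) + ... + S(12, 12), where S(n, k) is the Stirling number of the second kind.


By definition, S(n, k) counts partitions of an n-set into exactly k nonempty blocks.
Computing row n = 12 for k = 5..12:
S(12, k): 1379400, 1323652, 627396, 159027, 22275, 1705, 66, 1
Sum = 3513522.

3513522


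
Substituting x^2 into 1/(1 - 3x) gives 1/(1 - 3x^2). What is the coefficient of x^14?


The coefficient of x^(2m) in 1/(1 - 3x^2) is 3^m.
With n = 14 = 2*7, the coefficient is 3^7 = 2187.

2187


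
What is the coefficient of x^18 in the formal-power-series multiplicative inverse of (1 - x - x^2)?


Let the inverse be f(x) = sum_{k>=0} a_k x^k. From f(x) * (1 - x - x^2) = 1 and matching coefficients:
 x^0: a_0 = 1.
 x^1: a_1 - a_0 = 0, so a_1 = 1.
 x^k (k >= 2): a_k - a_{k-1} - a_{k-2} = 0, i.e. a_k = a_{k-1} + a_{k-2}.
This is the Fibonacci-type recurrence shifted so that a_0 = a_1 = 1.
Iterating: a_0=1, a_1=1, a_2=2, a_3=3, a_4=5, a_5=8, a_6=13, a_7=21, a_8=34, a_9=55, ...
a_18 = 4181.

4181


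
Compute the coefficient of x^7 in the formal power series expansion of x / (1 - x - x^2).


Let f(x) = sum_{k>=0} a_k x^k. Multiplying f(x) * (1 - x - x^2) = x and matching coefficients gives a_0 = 0, a_1 = 1, and a_k = a_{k-1} + a_{k-2} for k >= 2. These are the Fibonacci numbers F_k.
Iterating from F_0 = 0, F_1 = 1:
F_0=0, F_1=1, F_2=1, F_3=2, F_4=3, F_5=5, F_6=8, F_7=13
F_7 = 13.

13


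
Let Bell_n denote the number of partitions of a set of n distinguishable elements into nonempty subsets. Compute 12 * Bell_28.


Bell_28 can be computed from the Bell triangle or from Dobinski's identity Bell_n = (1/e) * sum_{k>=0} k^n / k!.
Computing Bell_28 = 6160539404599934652455.
Then 12 * 6160539404599934652455 = 73926472855199215829460.

73926472855199215829460


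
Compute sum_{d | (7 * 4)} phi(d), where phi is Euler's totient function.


First, 7 * 4 = 28. One classical identity is sum_{d | n} phi(d) = n (each k in [1, n] has a unique gcd with n, and among the k's with gcd(k, n) = n/d there are phi(d) of them). So the sum equals 28. We also verify directly:
Divisors of 28: 1, 2, 4, 7, 14, 28.
phi values: 1, 1, 2, 6, 6, 12.
Sum = 28.

28


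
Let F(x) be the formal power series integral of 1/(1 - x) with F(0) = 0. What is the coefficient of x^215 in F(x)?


1/(1 - x) = sum_{k>=0} x^k. Integrating termwise and using F(0) = 0 gives
F(x) = sum_{k>=0} x^(k+1) / (k+1) = sum_{m>=1} x^m / m = -ln(1 - x).
So the coefficient of x^215 is 1/215 = 1/215.

1/215


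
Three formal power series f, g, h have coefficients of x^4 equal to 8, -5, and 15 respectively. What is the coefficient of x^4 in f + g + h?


Series addition is componentwise:
8 + -5 + 15
= 18

18


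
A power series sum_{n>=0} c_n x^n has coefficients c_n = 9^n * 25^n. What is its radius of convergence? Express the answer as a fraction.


By the root test (Cauchy-Hadamard), the radius is R = 1 / limsup_n |c_n|^(1/n).
Here |c_n|^(1/n) = (9^n * 25^n)^(1/n) = 9 * 25 = 225 for all n.
So R = 1/225 = 1/225.

1/225


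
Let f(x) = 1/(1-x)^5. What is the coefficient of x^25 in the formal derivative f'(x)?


Differentiate: d/dx [ 1/(1-x)^r ] = r / (1-x)^(r+1).
Here r = 5, so f'(x) = 5 / (1-x)^6.
The expansion of 1/(1-x)^(r+1) has coefficient of x^n equal to C(n+r, r).
So the coefficient of x^25 in f'(x) is
5 * C(30, 5) = 5 * 142506 = 712530

712530


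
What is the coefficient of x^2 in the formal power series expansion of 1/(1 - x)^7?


The expansion 1/(1 - x)^r = sum_{k>=0} C(k + r - 1, r - 1) x^k follows from the multiset / negative-binomial theorem (or from repeated differentiation of the geometric series).
For r = 7 and k = 2:
C(8, 6) = 40320 / (720 * 2) = 28.

28


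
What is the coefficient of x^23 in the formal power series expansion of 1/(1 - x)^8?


The negative binomial / multiset identity is
1/(1 - x)^r = sum_{k>=0} C(k + r - 1, r - 1) x^k.
Here r = 8 and k = 23, so the coefficient is
C(23 + 7, 7) = C(30, 7)
= 2035800

2035800


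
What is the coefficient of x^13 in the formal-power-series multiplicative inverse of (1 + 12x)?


The inverse is 1/(1 + 12x). Apply the geometric identity 1/(1 - y) = sum_{k>=0} y^k with y = -12x:
1/(1 + 12x) = sum_{k>=0} (-12)^k x^k.
So the coefficient of x^13 is (-12)^13 = -106993205379072.

-106993205379072


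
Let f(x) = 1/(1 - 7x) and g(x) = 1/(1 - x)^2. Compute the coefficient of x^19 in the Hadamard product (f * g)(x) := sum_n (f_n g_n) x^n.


f has coefficients f_k = 7^k. For g = 1/(1 - x)^2 the coefficient is g_k = C(k + 1, 1) = k + 1. The Hadamard coefficient is (f * g)_k = 7^k * (k + 1).
For k = 19: 7^19 * 20 = 11398895185373143 * 20 = 227977903707462860.

227977903707462860


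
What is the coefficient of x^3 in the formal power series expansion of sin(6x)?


The Maclaurin series is sin(t) = sum_{k>=0} (-1)^k t^(2k+1) / (2k+1)!, so substituting t = 6x, only odd powers of x are nonzero, with coefficient of x^(2k+1) equal to (-1)^k 6^(2k+1) / (2k+1)!.
Write 3 = 2*1 + 1, giving the coefficient (-1)^1 * 6^3 / 3! = -216/6 = -36.

-36


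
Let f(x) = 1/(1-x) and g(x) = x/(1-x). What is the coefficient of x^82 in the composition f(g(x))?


First simplify the composition: f(g(x)) = 1/(1 - x/(1-x)) = (1-x)/((1-x) - x) = (1-x)/(1-2x).
Now extract the coefficient. Write (1-x)/(1-2x) = 1/(1-2x) - x/(1-2x).
The coefficient of x^n in 1/(1-2x) is 2^n, and in x/(1-2x) is 2^(n-1) (for n >= 1).
So the coefficient of x^82 is 2^82 - 2^81 = 4835703278458516698824704 - 2417851639229258349412352 = 2417851639229258349412352.

2417851639229258349412352


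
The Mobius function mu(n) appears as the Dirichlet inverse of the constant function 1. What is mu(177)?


177 = 3 * 59 (all distinct primes).
mu(177) = (-1)^2 = 1

1


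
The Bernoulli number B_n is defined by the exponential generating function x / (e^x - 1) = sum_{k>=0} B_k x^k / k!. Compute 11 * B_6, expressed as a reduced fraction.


Bernoulli numbers can also be computed recursively via B_0 = 1 and sum_{j=0}^{m} C(m+1, j) B_j = 0 for m >= 1. Odd-index Bernoulli numbers vanish for k >= 3.
Computing B_6 = 1/42, so 11 * B_6 = 11 * 1/42 = 11/42.

11/42


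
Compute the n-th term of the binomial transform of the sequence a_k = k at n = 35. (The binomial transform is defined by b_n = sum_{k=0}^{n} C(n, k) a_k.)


With a_k = k, b_n = sum_{k=0}^{n} C(n, k) k. Using k * C(n, k) = n * C(n-1, k-1) gives b_n = n * sum_{k>=1} C(n-1, k-1) = n * 2^(n-1).
For n = 35: 35 * 2^34 = 35 * 17179869184 = 601295421440.

601295421440


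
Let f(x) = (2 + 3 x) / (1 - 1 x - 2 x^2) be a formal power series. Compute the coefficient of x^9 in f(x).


Write f(x) = sum_{k>=0} a_k x^k. Multiplying both sides by 1 - 1 x - 2 x^2 gives
(1 - 1 x - 2 x^2) sum_{k>=0} a_k x^k = 2 + 3 x.
Matching coefficients:
 x^0: a_0 = 2
 x^1: a_1 - 1 a_0 = 3  =>  a_1 = 1*2 + 3 = 5
 x^k (k >= 2): a_k = 1 a_{k-1} + 2 a_{k-2}.
Iterating: a_2 = 9, a_3 = 19, a_4 = 37, a_5 = 75, a_6 = 149, a_7 = 299, a_8 = 597, a_9 = 1195.
So the coefficient of x^9 is 1195.

1195


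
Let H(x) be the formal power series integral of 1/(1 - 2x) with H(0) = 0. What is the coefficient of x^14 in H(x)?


1/(1 - 2x) = sum_{k>=0} 2^k x^k. Integrating termwise with H(0) = 0:
H(x) = sum_{k>=0} 2^k x^(k+1) / (k+1) = sum_{m>=1} 2^(m-1) x^m / m.
For m = 14: 2^13/14 = 8192/14 = 4096/7.

4096/7


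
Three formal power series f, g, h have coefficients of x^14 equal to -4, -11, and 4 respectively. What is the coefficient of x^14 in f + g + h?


Series addition is componentwise:
-4 + -11 + 4
= -11

-11


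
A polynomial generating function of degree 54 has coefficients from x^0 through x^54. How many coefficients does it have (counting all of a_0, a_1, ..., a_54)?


A polynomial of degree 54 takes the form a_0 + a_1 x + ... + a_54 x^54.
The number of coefficients is 54 + 1 = 55.

55


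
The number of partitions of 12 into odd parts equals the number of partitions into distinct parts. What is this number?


Computing partitions of 12 into odd parts (1, 3, 5, ...):
Using the generating function prod_{k>=0} 1/(1-x^(2k+1)),
the count is 15

15


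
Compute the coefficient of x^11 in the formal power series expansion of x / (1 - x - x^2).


Let f(x) = sum_{k>=0} a_k x^k. Multiplying f(x) * (1 - x - x^2) = x and matching coefficients gives a_0 = 0, a_1 = 1, and a_k = a_{k-1} + a_{k-2} for k >= 2. These are the Fibonacci numbers F_k.
Iterating from F_0 = 0, F_1 = 1:
F_0=0, F_1=1, F_2=1, F_3=2, F_4=3, F_5=5, F_6=8, F_7=13, F_8=21, F_9=34, ...
F_11 = 89.

89


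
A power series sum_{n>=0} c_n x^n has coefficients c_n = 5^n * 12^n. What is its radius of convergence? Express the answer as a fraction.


By the root test (Cauchy-Hadamard), the radius is R = 1 / limsup_n |c_n|^(1/n).
Here |c_n|^(1/n) = (5^n * 12^n)^(1/n) = 5 * 12 = 60 for all n.
So R = 1/60 = 1/60.

1/60


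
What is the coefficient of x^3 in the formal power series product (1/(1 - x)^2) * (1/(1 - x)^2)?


Combine the factors: (1/(1 - x)^2) * (1/(1 - x)^2) = 1/(1 - x)^4.
Then use 1/(1 - x)^r = sum_{k>=0} C(k + r - 1, r - 1) x^k with r = 4 and k = 3:
C(6, 3) = 20.

20


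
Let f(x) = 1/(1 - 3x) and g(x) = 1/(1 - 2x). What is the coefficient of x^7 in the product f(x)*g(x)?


The coefficient of x^n in f*g is the Cauchy product: sum_{k=0}^{n} a^k * b^(n-k).
With a=3, b=2, n=7:
sum_{k=0}^{7} 3^k * 2^(7-k)
= 6305

6305


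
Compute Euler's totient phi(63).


phi(n) counts integers in [1, n] coprime to n. Using the multiplicative formula phi(n) = n * prod_{p | n} (1 - 1/p):
63 = 3^2 * 7, so
phi(63) = 63 * (1 - 1/3) * (1 - 1/7) = 36.

36


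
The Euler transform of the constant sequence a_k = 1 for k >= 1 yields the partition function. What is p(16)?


The Euler transform converts the sequence a_k = 1 into the number of integer partitions.
Using the recurrence or dynamic programming:
p(16) = 231

231


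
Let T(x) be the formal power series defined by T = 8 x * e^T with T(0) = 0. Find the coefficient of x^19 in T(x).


Apply the Lagrange inversion formula: if T = 8 x * phi(T) with phi(t) = e^t, then
[x^n] T = 8^n * (1/n) [t^(n-1)] phi(t)^n = 8^n * (1/n) [t^(n-1)] e^(n t) = 8^n * (1/n) * n^(n-1) / (n-1)! = 8^n * n^(n-1) / n!.
When c = 1 this is the Cayley count of rooted labeled trees on n vertices, divided by n!.
For n = 19: 8^19 * 19^18 / 19! = 144115188075855872 * 104127350297911241532841/121645100408832000 = 12051498149690331337951905818083328/97692469875.

12051498149690331337951905818083328/97692469875


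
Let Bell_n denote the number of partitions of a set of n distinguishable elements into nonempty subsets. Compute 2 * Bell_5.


Bell_5 can be computed from the Bell triangle or from Dobinski's identity Bell_n = (1/e) * sum_{k>=0} k^n / k!.
Computing Bell_5 = 52.
Then 2 * 52 = 104.

104


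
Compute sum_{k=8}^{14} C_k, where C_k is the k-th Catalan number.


C_8 through C_14: 1430, 4862, 16796, 58786, 208012, 742900, 2674440
Sum = 1430 + 4862 + 16796 + 58786 + 208012 + 742900 + 2674440
= 3707226

3707226


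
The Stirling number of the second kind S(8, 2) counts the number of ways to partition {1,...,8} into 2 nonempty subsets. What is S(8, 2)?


Using the explicit formula S(n,k) = (1/k!) sum_{j=0}^{k} (-1)^(k-j) C(k,j) j^n:
S(8, 2) = 127
Equivalently, S(n,k) is n! times the coefficient of x^n in the EGF (e^x - 1)^k / k!.

127


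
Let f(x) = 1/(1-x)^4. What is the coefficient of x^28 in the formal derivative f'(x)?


Differentiate: d/dx [ 1/(1-x)^r ] = r / (1-x)^(r+1).
Here r = 4, so f'(x) = 4 / (1-x)^5.
The expansion of 1/(1-x)^(r+1) has coefficient of x^n equal to C(n+r, r).
So the coefficient of x^28 in f'(x) is
4 * C(32, 4) = 4 * 35960 = 143840

143840


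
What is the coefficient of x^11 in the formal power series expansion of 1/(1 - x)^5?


The negative binomial / multiset identity is
1/(1 - x)^r = sum_{k>=0} C(k + r - 1, r - 1) x^k.
Here r = 5 and k = 11, so the coefficient is
C(11 + 4, 4) = C(15, 4)
= 1365

1365


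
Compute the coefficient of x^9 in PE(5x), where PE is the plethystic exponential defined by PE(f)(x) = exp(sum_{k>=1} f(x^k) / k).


With f(x) = 5x, the exponent is sum_{k>=1} 5 x^k / k = 5 * (-ln(1 - x)). Exponentiating:
PE(5x) = exp(-5 ln(1 - x)) = 1/(1 - x)^5.
By the negative binomial expansion, [x^n] 1/(1 - x)^5 = C(n + 4, 4).
For n = 9: C(13, 4) = 715.

715


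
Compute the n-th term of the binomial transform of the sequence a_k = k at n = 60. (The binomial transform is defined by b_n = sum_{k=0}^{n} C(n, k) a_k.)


With a_k = k, b_n = sum_{k=0}^{n} C(n, k) k. Using k * C(n, k) = n * C(n-1, k-1) gives b_n = n * sum_{k>=1} C(n-1, k-1) = n * 2^(n-1).
For n = 60: 60 * 2^59 = 60 * 576460752303423488 = 34587645138205409280.

34587645138205409280


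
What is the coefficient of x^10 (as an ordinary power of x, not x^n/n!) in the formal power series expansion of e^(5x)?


The exponential series is e^y = sum_{k>=0} y^k / k!. Substituting y = 5x gives
e^(5x) = sum_{k>=0} 5^k x^k / k!.
So the coefficient of x^n is a^n/n! with a = 5, n = 10:
5^10 / 10! = 9765625/3628800 = 390625/145152

390625/145152


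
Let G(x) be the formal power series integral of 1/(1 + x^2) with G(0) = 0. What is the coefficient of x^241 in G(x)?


1/(1 + x^2) = sum_{j>=0} (-1)^j x^(2j). Integrating termwise with G(0) = 0:
G(x) = sum_{j>=0} (-1)^j x^(2j+1) / (2j+1) = arctan(x).
Only odd powers are nonzero. For x^241 write 241 = 2*120 + 1, giving
(-1)^120 / 241 = 1/241 = 1/241.

1/241


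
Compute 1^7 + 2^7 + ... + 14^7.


This power sum has a closed form given by Faulhaber's formula
sum_{k=1}^{m} k^p = (1 / (p + 1)) * sum_{j=0}^{p} C(p + 1, j) B_j m^(p + 1 - j),
but for small m direct computation is fastest:
1 + 128 + 2187 + 16384 + 78125 + 279936 + 823543 + 2097152 + 4782969 + 10000000 + 19487171 + 35831808 + 62748517 + 105413504 = 241561425.

241561425


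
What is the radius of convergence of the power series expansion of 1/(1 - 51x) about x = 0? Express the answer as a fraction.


Expanding 1/(1 - 51x) = sum_{k>=0} 51^k x^k, the series converges when |51x| < 1, i.e., |x| < 1/51.
So the radius of convergence is 1/51 = 1/51.

1/51


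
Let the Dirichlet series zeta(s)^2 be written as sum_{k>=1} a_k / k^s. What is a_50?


The Dirichlet convolution of the constant function 1 with itself gives (1 * 1)(k) = sum_{d | k} 1 = d(k), the number of positive divisors of k.
Since zeta(s) = sum_{k>=1} 1/k^s, we have zeta(s)^2 = sum_{k>=1} d(k)/k^s, so a_k = d(k).
For k = 50: the divisors are 1, 2, 5, 10, 25, 50.
Count = 6.

6


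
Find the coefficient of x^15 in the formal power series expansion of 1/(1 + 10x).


Write 1/(1 + c x) = 1/(1 - (-c) x) and apply the geometric-series identity
1/(1 - y) = sum_{k>=0} y^k to get 1/(1 + c x) = sum_{k>=0} (-c)^k x^k.
So the coefficient of x^k is (-c)^k = (-1)^k * c^k.
Here c = 10 and k = 15:
(-10)^15 = -1 * 1000000000000000 = -1000000000000000

-1000000000000000


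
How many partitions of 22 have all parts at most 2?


Using the generating function (1-x)^(-1)(1-x^2)^(-1),
the coefficient of x^22 counts these restricted partitions.
Result = 12

12


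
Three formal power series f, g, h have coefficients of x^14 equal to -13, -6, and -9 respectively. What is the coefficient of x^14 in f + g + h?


Series addition is componentwise:
-13 + -6 + -9
= -28

-28


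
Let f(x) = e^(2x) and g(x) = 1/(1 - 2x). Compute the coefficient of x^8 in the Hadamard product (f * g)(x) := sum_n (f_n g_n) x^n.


Expanding: f_k = 2^k/k! (from e^(2x)) and g_k = 2^k (from 1/(1 - 2x)). So the Hadamard coefficient (f * g)_k = 2^k 2^k / k! = (4)^k / k!.
For k = 8: 4^8/8! = 65536/40320 = 512/315.

512/315


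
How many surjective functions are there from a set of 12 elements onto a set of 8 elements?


By inclusion-exclusion on which target elements are missed, the number of surjections from an n-set onto a k-set is
surj(n, k) = sum_{j=0}^{k} (-1)^j C(k, j) (k - j)^n.
Equivalently surj(n, k) = k! * S(n, k), where S(n, k) is the Stirling number of the second kind.
For n = 12, k = 8:
S(12, 8) = 159027, so
surj = 8! * 159027 = 40320 * 159027 = 6411968640.

6411968640


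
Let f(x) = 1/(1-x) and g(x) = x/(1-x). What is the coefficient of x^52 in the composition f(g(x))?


First simplify the composition: f(g(x)) = 1/(1 - x/(1-x)) = (1-x)/((1-x) - x) = (1-x)/(1-2x).
Now extract the coefficient. Write (1-x)/(1-2x) = 1/(1-2x) - x/(1-2x).
The coefficient of x^n in 1/(1-2x) is 2^n, and in x/(1-2x) is 2^(n-1) (for n >= 1).
So the coefficient of x^52 is 2^52 - 2^51 = 4503599627370496 - 2251799813685248 = 2251799813685248.

2251799813685248


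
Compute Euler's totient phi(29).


phi(n) counts integers in [1, n] coprime to n. Using the multiplicative formula phi(n) = n * prod_{p | n} (1 - 1/p):
29 = 29, so
phi(29) = 29 * (1 - 1/29) = 28.

28


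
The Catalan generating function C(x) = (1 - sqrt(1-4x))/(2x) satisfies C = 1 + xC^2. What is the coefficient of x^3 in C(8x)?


Substituting x -> 8x scales the n-th coefficient by 8^n, so [x^3] C(8x) = 8^3 * C_3.
C_3 = C(2*3, 3)/(4) = 20/4 = 5.
So 8^3 * 5 = 512 * 5 = 2560.

2560


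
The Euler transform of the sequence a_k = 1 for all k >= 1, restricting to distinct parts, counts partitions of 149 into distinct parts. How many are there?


Partitions of 149 into distinct parts can be computed via generating function.
Product (1+x)(1+x^2)(1+x^3)...
The coefficient of x^149 = 18108418

18108418


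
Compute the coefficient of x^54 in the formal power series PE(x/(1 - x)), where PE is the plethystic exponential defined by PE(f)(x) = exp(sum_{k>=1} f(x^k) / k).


For f(x) = x/(1 - x) we have
sum_{k>=1} f(x^k) / k = sum_{k>=1} (1/k) * x^k / (1 - x^k) = sum_{k, m >= 1} x^(k m) / k,
which after exponentiating simplifies to
PE(x/(1 - x)) = prod_{k>=1} 1 / (1 - x^k).
This is the generating function for the partition function p(n), so the coefficient of x^54 is p(54).
Computing p(54) by dynamic programming over parts 1, 2, ..., 54: p(54) = 386155.

386155


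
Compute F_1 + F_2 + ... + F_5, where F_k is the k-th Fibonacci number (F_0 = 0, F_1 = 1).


Use the identity sum_{k=0}^{N} F_k = F_{N+2} - 1 (which follows from F_{k+2} - F_{k+1} = F_k). Then
sum_{k=1}^{5} F_k = (F_{7} - 1) - (F_{2} - 1) = F_{7} - F_{2}.
Computing: F_{7} = 13, F_{2} = 1, so
Sum = 13 - 1 = 12.

12


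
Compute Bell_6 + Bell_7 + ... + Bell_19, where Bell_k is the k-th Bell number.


Recall Bell_k counts set partitions of a k-set (with Bell_0 = 1 by convention).
Bell_6 through Bell_19: 203, 877, 4140, 21147, 115975, 678570, 4213597, 27644437, 190899322, 1382958545, 10480142147, 82864869804, 682076806159, 5832742205057
Sum = 203 + 877 + 4140 + 21147 + 115975 + 678570 + 4213597 + 27644437 + 190899322 + 1382958545 + 10480142147 + 82864869804 + 682076806159 + 5832742205057 = 6609770559980.

6609770559980


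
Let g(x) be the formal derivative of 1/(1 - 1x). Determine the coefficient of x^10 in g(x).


Differentiate termwise: d/dx sum_{k>=0} 1^k x^k = sum_{k>=1} k 1^k x^(k-1) = sum_{j>=0} (j+1) 1^(j+1) x^j.
Equivalently, d/dx [1/(1 - 1x)] = 1/(1 - 1x)^2.
For j = 10: 11 * 1^11 = 11 * 1 = 11.

11


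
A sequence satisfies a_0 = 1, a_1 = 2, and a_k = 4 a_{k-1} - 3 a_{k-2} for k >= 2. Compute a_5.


The characteristic equation is t^2 - 4 t + 3 = 0, with roots r_1 = 3 and r_2 = 1 (so c_1 = r_1 + r_2, c_2 = -r_1 r_2 as required).
One can use the closed form a_n = A r_1^n + B r_2^n, but direct iteration is more reliable:
a_0 = 1, a_1 = 2, a_2 = 5, a_3 = 14, a_4 = 41, a_5 = 122.
So a_5 = 122.

122


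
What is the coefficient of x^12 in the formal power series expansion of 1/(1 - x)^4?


The expansion 1/(1 - x)^r = sum_{k>=0} C(k + r - 1, r - 1) x^k follows from the multiset / negative-binomial theorem (or from repeated differentiation of the geometric series).
For r = 4 and k = 12:
C(15, 3) = 1307674368000 / (6 * 479001600) = 455.

455


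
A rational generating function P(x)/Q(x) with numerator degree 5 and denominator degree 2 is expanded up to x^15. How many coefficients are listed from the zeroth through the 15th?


Expanding up to x^15 gives the coefficients for x^0, x^1, ..., x^15.
That is 15 + 1 = 16 coefficients in total.

16


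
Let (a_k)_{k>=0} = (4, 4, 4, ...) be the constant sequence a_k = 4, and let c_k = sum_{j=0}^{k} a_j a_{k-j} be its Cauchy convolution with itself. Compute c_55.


Since a_j = 4 for all j >= 0, the convolution sum becomes
c_k = sum_{j=0}^{k} 4 * 4 = 16 * (k + 1).
Equivalently, the generating function of (a_k) is 4/(1 - x) and its square is 16/(1 - x)^2 = sum_{k>=0} 16(k + 1) x^k.
For k = 55: 16 * 56 = 896.

896


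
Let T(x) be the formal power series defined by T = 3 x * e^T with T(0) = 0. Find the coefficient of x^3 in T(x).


Apply the Lagrange inversion formula: if T = 3 x * phi(T) with phi(t) = e^t, then
[x^n] T = 3^n * (1/n) [t^(n-1)] phi(t)^n = 3^n * (1/n) [t^(n-1)] e^(n t) = 3^n * (1/n) * n^(n-1) / (n-1)! = 3^n * n^(n-1) / n!.
When c = 1 this is the Cayley count of rooted labeled trees on n vertices, divided by n!.
For n = 3: 3^3 * 3^2 / 3! = 27 * 9/6 = 81/2.

81/2


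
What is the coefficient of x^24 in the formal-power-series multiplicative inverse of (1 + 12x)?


The inverse is 1/(1 + 12x). Apply the geometric identity 1/(1 - y) = sum_{k>=0} y^k with y = -12x:
1/(1 + 12x) = sum_{k>=0} (-12)^k x^k.
So the coefficient of x^24 is (-12)^24 = 79496847203390844133441536.

79496847203390844133441536


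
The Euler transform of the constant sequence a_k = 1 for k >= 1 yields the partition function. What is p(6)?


The Euler transform converts the sequence a_k = 1 into the number of integer partitions.
Using the recurrence or dynamic programming:
p(6) = 11

11


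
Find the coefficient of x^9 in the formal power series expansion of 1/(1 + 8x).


Write 1/(1 + c x) = 1/(1 - (-c) x) and apply the geometric-series identity
1/(1 - y) = sum_{k>=0} y^k to get 1/(1 + c x) = sum_{k>=0} (-c)^k x^k.
So the coefficient of x^k is (-c)^k = (-1)^k * c^k.
Here c = 8 and k = 9:
(-8)^9 = -1 * 134217728 = -134217728

-134217728


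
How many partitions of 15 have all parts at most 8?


Using the generating function (1-x)^(-1)(1-x^2)^(-1)...(1-x^8)^(-1),
the coefficient of x^15 counts these restricted partitions.
Result = 146

146


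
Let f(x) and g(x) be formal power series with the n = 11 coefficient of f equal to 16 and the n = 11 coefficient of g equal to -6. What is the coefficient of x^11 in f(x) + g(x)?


Addition of formal power series is termwise.
The coefficient of x^11 in f + g = 16 + -6
= 10

10


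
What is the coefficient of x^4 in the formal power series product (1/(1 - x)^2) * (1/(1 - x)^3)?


Combine the factors: (1/(1 - x)^2) * (1/(1 - x)^3) = 1/(1 - x)^5.
Then use 1/(1 - x)^r = sum_{k>=0} C(k + r - 1, r - 1) x^k with r = 5 and k = 4:
C(8, 4) = 70.

70


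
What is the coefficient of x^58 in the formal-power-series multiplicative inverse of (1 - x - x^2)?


Let the inverse be f(x) = sum_{k>=0} a_k x^k. From f(x) * (1 - x - x^2) = 1 and matching coefficients:
 x^0: a_0 = 1.
 x^1: a_1 - a_0 = 0, so a_1 = 1.
 x^k (k >= 2): a_k - a_{k-1} - a_{k-2} = 0, i.e. a_k = a_{k-1} + a_{k-2}.
This is the Fibonacci-type recurrence shifted so that a_0 = a_1 = 1.
Iterating: a_0=1, a_1=1, a_2=2, a_3=3, a_4=5, a_5=8, a_6=13, a_7=21, a_8=34, a_9=55, ...
a_58 = 956722026041.

956722026041


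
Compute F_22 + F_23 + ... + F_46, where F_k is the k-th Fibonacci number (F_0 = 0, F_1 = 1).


Use the identity sum_{k=0}^{N} F_k = F_{N+2} - 1 (which follows from F_{k+2} - F_{k+1} = F_k). Then
sum_{k=22}^{46} F_k = (F_{48} - 1) - (F_{23} - 1) = F_{48} - F_{23}.
Computing: F_{48} = 4807526976, F_{23} = 28657, so
Sum = 4807526976 - 28657 = 4807498319.

4807498319


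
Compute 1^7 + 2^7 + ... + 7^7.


This power sum has a closed form given by Faulhaber's formula
sum_{k=1}^{m} k^p = (1 / (p + 1)) * sum_{j=0}^{p} C(p + 1, j) B_j m^(p + 1 - j),
but for small m direct computation is fastest:
1 + 128 + 2187 + 16384 + 78125 + 279936 + 823543 = 1200304.

1200304


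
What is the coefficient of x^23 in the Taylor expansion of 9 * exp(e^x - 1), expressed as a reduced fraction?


exp(e^x - 1) = sum_{k>=0} Bell_k x^k / k!, where Bell_k is the k-th Bell number.
So the coefficient of x^23 is 9 * Bell_23 / 23!.
Computing: Bell_23 = 44152005855084346 and 23! = 25852016738884976640000, giving
9 * 44152005855084346/25852016738884976640000 = 22076002927542173/1436223152160276480000.

22076002927542173/1436223152160276480000


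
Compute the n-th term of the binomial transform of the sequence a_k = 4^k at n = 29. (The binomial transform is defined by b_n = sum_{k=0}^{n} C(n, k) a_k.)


With a_k = 4^k, b_n = sum_{k=0}^{n} C(n, k) 4^k = (1 + 4)^n by the binomial theorem.
For n = 29: (1 + 4)^29 = 5^29 = 186264514923095703125.

186264514923095703125


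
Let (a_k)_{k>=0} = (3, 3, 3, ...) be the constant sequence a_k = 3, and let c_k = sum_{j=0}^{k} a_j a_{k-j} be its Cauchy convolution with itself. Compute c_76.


Since a_j = 3 for all j >= 0, the convolution sum becomes
c_k = sum_{j=0}^{k} 3 * 3 = 9 * (k + 1).
Equivalently, the generating function of (a_k) is 3/(1 - x) and its square is 9/(1 - x)^2 = sum_{k>=0} 9(k + 1) x^k.
For k = 76: 9 * 77 = 693.

693


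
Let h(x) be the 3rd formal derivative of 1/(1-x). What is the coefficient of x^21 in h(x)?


Differentiating 3 times: d^3/dx^3 [1/(1-x)] = 3!/(1-x)^4.
The expansion 1/(1-x)^4 = sum_{k>=0} C(k+3, 3) x^k, so the coefficient of x^n in 3!/(1-x)^4 is 3! * C(n+3, 3).
For n = 21: 6 * C(24, 3) = 6 * 2024 = 12144

12144


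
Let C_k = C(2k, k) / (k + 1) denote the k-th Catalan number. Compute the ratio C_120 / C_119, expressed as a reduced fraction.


Using C_k = (2k)! / (k! (k+1)!), the ratio C_{k+1}/C_k simplifies to
C_{k+1}/C_k = [(2k+2)! / ((k+1)! (k+2)!)] * [k! (k+1)! / (2k)!]
 = (2k+2)(2k+1) / ((k+1)(k+2)) = 2(2k+1) / (k+2).
For k = 119: 2(2*119 + 1) / (119 + 2) = 478/121 = 478/121.

478/121


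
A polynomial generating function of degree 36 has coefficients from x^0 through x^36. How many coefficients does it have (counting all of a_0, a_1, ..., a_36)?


A polynomial of degree 36 takes the form a_0 + a_1 x + ... + a_36 x^36.
The number of coefficients is 36 + 1 = 37.

37
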